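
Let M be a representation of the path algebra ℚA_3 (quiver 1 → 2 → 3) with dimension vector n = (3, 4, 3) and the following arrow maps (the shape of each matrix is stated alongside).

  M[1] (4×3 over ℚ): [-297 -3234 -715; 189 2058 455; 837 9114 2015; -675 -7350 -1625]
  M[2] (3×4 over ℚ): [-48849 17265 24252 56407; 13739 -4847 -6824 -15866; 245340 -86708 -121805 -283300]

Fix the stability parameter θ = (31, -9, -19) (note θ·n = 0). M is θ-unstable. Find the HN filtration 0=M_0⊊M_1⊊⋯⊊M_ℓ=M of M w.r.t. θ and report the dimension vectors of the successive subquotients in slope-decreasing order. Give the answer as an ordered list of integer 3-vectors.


Barcode: M ≅ I[1,1]^2, I[1,3], I[2,2], I[2,3]^2. HN layers by μ_θ (4 steps, strictly decreasing):
  μ^(1)=31; μ^(2)=1; μ^(3)=-9; μ^(4)=-14

((2, 0, 0); (1, 1, 1); (0, 1, 0); (0, 2, 2))


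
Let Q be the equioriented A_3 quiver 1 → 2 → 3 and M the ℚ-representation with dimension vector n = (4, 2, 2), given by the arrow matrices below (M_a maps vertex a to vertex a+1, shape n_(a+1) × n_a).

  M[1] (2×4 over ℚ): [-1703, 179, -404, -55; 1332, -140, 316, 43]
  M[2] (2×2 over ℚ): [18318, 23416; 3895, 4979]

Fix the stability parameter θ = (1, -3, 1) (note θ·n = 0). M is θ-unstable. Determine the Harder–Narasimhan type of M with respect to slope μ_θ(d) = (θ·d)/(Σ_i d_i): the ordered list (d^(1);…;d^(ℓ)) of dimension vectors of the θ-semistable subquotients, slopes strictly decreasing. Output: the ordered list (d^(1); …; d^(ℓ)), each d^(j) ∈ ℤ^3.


Via rank(M_{q-1}∘⋯∘M_p): M ≅ I[1,1]^2, I[1,3]^2.
μ_θ-semistable layers: μ^(1)=1; μ^(2)=-1

((2, 0, 2); (2, 2, 0))


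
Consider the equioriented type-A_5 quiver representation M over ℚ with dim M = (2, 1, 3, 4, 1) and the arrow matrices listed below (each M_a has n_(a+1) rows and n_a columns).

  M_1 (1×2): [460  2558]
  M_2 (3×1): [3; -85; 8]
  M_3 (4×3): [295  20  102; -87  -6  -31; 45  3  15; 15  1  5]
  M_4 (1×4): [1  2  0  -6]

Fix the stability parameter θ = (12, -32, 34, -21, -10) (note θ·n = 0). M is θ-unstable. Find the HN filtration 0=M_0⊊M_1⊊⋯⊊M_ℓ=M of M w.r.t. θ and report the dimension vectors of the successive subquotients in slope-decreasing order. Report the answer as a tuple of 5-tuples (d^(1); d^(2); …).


Interval decomposition of M: I[1,1], I[1,5], I[3,4]^2, I[4,4].
HN type (ℓ=5): μ^(1)=12; μ^(2)=13/2; μ^(3)=1; μ^(4)=-10; μ^(5)=-21

((1, 0, 0, 0, 0); (0, 0, 2, 2, 0); (0, 0, 1, 1, 1); (1, 1, 0, 0, 0); (0, 0, 0, 1, 0))


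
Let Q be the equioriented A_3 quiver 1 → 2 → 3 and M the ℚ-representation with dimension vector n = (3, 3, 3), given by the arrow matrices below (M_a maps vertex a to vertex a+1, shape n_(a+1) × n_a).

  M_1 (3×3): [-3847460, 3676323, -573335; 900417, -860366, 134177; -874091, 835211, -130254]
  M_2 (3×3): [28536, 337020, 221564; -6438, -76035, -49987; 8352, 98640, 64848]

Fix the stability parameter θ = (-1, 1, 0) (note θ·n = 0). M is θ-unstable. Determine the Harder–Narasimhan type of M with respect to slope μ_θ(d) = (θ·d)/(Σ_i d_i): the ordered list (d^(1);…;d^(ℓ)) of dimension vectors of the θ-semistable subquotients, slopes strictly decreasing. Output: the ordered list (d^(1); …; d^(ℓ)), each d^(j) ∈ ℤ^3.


Barcode: M ≅ I[1,2]^2, I[1,3], I[3,3]^2. HN layers by μ_θ (4 steps, strictly decreasing):
  μ^(1)=1; μ^(2)=1/2; μ^(3)=0; μ^(4)=-1

((0, 2, 0); (0, 1, 1); (0, 0, 2); (3, 0, 0))


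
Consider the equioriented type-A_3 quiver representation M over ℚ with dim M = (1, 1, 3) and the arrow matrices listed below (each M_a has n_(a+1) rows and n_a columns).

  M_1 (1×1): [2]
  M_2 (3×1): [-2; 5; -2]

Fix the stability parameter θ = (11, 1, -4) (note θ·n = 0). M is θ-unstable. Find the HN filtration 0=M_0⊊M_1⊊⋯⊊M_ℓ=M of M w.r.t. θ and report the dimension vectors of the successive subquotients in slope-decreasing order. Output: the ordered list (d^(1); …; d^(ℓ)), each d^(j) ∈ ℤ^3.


Barcode: M ≅ I[1,3], I[3,3]^2. HN layers by μ_θ (2 steps, strictly decreasing):
  μ^(1)=8/3; μ^(2)=-4

((1, 1, 1); (0, 0, 2))


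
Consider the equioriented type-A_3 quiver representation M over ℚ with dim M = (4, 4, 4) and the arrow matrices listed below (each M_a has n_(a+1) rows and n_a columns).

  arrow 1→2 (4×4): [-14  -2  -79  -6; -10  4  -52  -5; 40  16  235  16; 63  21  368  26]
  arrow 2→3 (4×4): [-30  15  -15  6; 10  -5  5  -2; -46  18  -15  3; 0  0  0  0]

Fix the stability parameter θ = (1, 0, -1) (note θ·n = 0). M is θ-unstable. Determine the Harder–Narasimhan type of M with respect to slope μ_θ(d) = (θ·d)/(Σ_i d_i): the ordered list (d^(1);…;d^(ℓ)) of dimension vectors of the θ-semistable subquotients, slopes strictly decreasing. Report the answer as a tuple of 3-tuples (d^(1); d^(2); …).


Interval decomposition of M: I[1,2]^2, I[1,3]^2, I[3,3]^2.
HN type (ℓ=3): μ^(1)=1/2; μ^(2)=0; μ^(3)=-1

((2, 2, 0); (2, 2, 2); (0, 0, 2))


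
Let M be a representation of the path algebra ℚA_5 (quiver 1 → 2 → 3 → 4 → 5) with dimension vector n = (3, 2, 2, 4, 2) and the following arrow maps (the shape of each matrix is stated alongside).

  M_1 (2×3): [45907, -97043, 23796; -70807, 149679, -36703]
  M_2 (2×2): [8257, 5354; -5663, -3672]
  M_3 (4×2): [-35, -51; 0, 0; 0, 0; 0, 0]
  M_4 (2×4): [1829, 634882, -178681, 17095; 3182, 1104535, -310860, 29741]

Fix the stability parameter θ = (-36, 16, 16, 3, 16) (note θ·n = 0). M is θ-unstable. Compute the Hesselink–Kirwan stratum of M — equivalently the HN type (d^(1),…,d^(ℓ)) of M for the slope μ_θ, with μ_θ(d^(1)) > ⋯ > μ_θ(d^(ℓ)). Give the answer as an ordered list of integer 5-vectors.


Barcode: M ≅ I[1,1], I[1,3], I[1,5], I[4,4]^2, I[4,5]. HN layers by μ_θ (4 steps, strictly decreasing):
  μ^(1)=16; μ^(2)=35/3; μ^(3)=3; μ^(4)=-36

((0, 1, 1, 0, 2); (0, 1, 1, 1, 0); (0, 0, 0, 3, 0); (3, 0, 0, 0, 0))


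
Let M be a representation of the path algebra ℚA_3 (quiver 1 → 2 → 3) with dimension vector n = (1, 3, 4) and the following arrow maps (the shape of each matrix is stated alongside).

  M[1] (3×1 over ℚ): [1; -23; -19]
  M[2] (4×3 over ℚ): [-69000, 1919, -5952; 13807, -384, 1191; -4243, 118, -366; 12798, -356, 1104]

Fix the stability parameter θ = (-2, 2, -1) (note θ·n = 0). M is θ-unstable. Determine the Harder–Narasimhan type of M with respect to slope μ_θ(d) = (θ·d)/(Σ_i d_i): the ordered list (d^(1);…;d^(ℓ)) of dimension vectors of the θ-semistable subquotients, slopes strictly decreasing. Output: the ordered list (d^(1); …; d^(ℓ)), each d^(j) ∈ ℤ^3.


Via rank(M_{q-1}∘⋯∘M_p): M ≅ I[1,3], I[2,3]^2, I[3,3].
μ_θ-semistable layers: μ^(1)=1/2; μ^(2)=-1; μ^(3)=-2

((0, 3, 3); (0, 0, 1); (1, 0, 0))


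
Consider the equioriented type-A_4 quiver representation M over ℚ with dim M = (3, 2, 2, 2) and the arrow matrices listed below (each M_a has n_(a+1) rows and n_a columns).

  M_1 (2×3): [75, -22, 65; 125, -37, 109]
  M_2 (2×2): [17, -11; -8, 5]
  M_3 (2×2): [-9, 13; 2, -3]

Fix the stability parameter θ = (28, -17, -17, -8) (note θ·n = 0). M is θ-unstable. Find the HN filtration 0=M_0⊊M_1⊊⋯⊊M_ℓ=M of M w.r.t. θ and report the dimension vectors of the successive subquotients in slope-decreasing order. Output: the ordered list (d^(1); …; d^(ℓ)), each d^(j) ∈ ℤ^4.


Via rank(M_{q-1}∘⋯∘M_p): M ≅ I[1,1], I[1,4]^2.
μ_θ-semistable layers: μ^(1)=28; μ^(2)=-7/2

((1, 0, 0, 0); (2, 2, 2, 2))


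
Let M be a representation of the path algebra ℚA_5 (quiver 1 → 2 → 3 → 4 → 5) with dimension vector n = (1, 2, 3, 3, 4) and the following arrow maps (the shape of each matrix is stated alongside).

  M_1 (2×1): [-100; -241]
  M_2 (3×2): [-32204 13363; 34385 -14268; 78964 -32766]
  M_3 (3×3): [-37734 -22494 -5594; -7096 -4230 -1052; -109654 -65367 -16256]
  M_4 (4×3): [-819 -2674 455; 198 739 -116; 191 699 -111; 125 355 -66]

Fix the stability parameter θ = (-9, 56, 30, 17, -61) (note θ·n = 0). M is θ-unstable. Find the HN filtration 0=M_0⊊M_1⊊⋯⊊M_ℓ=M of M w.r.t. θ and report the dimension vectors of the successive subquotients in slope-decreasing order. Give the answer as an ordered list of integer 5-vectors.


Interval decomposition of M: I[1,5], I[2,5], I[3,3], I[4,5], I[5,5].
HN type (ℓ=5): μ^(1)=30; μ^(2)=21/2; μ^(3)=-9; μ^(4)=-22; μ^(5)=-61

((0, 0, 1, 0, 0); (0, 2, 2, 2, 2); (1, 0, 0, 0, 0); (0, 0, 0, 1, 1); (0, 0, 0, 0, 1))


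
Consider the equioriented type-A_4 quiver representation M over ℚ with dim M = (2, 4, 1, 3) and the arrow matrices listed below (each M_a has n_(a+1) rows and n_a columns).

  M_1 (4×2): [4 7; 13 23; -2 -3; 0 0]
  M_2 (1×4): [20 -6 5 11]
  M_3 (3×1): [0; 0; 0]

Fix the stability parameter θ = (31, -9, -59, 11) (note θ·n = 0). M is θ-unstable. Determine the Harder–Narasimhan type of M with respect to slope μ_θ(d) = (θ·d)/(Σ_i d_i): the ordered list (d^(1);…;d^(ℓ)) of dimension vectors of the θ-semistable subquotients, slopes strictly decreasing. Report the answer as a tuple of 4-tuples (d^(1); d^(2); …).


Via rank(M_{q-1}∘⋯∘M_p): M ≅ I[1,2], I[1,3], I[2,2]^2, I[4,4]^3.
μ_θ-semistable layers: μ^(1)=11; μ^(2)=-9; μ^(3)=-37/3

((1, 1, 0, 3); (0, 2, 0, 0); (1, 1, 1, 0))


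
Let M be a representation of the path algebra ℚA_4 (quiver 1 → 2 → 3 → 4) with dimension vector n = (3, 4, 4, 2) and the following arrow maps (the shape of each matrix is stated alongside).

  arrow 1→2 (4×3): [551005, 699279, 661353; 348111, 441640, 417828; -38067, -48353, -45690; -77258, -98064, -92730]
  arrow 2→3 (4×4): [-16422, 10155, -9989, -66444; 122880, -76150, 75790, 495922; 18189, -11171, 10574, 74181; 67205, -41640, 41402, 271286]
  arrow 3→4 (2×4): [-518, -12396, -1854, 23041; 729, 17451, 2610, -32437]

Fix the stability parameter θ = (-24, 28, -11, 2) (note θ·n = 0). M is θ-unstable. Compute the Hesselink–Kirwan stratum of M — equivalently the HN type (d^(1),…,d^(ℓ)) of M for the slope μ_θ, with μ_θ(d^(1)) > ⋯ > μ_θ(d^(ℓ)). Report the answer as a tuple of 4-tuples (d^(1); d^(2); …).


Interval decomposition of M: I[1,3], I[1,4]^2, I[2,3].
HN type (ℓ=3): μ^(1)=17/2; μ^(2)=19/3; μ^(3)=-24

((0, 2, 2, 0); (0, 2, 2, 2); (3, 0, 0, 0))


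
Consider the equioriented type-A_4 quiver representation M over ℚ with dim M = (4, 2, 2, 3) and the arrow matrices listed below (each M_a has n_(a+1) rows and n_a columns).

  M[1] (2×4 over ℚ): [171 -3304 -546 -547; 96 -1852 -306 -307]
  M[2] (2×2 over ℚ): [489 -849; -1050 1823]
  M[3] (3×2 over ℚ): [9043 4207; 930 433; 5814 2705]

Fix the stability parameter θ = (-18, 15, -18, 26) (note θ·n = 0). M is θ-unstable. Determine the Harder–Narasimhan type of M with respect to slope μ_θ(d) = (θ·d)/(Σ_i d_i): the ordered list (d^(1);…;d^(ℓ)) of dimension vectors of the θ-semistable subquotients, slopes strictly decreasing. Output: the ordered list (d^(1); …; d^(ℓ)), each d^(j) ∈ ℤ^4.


Barcode: M ≅ I[1,1]^2, I[1,4]^2, I[4,4]. HN layers by μ_θ (3 steps, strictly decreasing):
  μ^(1)=26; μ^(2)=-3/2; μ^(3)=-18

((0, 0, 0, 3); (0, 2, 2, 0); (4, 0, 0, 0))


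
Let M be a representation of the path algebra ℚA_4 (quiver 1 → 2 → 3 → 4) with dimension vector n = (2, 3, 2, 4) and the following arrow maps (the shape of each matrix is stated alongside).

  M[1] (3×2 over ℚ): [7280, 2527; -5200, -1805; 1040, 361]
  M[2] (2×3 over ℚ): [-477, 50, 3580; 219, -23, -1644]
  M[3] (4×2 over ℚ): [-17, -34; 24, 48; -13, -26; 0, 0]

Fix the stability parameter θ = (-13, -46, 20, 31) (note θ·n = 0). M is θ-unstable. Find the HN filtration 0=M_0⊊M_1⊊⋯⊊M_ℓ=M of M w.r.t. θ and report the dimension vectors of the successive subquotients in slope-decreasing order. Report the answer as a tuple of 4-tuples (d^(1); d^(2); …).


Interval decomposition of M: I[1,1], I[1,4], I[2,2], I[2,3], I[4,4]^3.
HN type (ℓ=5): μ^(1)=31; μ^(2)=20; μ^(3)=-13; μ^(4)=-59/2; μ^(5)=-46

((0, 0, 0, 4); (0, 0, 2, 0); (1, 0, 0, 0); (1, 1, 0, 0); (0, 2, 0, 0))


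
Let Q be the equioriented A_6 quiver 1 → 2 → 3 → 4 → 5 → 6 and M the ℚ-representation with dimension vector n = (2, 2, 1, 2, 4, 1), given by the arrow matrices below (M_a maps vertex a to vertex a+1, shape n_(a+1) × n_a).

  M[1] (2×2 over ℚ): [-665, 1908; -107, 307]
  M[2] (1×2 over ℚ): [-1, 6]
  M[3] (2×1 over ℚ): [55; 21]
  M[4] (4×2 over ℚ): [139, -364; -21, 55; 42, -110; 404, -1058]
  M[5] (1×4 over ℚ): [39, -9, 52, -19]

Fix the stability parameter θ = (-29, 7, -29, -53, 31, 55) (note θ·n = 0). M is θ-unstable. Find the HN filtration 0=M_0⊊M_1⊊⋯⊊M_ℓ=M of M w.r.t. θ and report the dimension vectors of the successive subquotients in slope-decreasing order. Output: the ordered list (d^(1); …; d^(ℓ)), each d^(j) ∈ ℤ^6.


Barcode: M ≅ I[1,2], I[1,6], I[4,5], I[5,5]^2. HN layers by μ_θ (6 steps, strictly decreasing):
  μ^(1)=55; μ^(2)=31; μ^(3)=7; μ^(4)=-25; μ^(5)=-29; μ^(6)=-53

((0, 0, 0, 0, 0, 1); (0, 0, 0, 0, 4, 0); (0, 1, 0, 0, 0, 0); (0, 1, 1, 1, 0, 0); (2, 0, 0, 0, 0, 0); (0, 0, 0, 1, 0, 0))


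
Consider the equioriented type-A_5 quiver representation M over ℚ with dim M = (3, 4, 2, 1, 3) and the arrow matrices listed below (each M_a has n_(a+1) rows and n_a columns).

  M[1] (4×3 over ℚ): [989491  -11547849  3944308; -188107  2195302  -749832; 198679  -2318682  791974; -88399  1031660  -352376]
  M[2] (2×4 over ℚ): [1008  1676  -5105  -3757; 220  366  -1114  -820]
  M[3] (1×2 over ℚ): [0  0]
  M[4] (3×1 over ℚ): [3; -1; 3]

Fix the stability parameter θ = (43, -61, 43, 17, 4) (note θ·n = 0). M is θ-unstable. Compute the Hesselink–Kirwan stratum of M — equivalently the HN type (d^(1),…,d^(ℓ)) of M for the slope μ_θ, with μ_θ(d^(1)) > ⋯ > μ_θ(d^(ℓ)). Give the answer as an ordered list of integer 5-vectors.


Barcode: M ≅ I[1,2]^2, I[1,3], I[2,3], I[4,5], I[5,5]^2. HN layers by μ_θ (5 steps, strictly decreasing):
  μ^(1)=43; μ^(2)=21/2; μ^(3)=4; μ^(4)=-9; μ^(5)=-61

((0, 0, 2, 0, 0); (0, 0, 0, 1, 1); (0, 0, 0, 0, 2); (3, 3, 0, 0, 0); (0, 1, 0, 0, 0))


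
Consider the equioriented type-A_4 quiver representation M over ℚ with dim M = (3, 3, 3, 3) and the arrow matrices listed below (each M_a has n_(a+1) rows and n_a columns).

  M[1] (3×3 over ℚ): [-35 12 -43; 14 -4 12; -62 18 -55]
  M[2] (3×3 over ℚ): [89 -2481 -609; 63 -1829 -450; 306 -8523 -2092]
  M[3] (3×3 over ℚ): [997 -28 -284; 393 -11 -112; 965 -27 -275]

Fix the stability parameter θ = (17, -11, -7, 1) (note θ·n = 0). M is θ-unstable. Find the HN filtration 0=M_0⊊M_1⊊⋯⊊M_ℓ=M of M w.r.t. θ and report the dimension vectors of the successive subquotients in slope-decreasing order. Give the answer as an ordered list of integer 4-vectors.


Via rank(M_{q-1}∘⋯∘M_p): M ≅ I[1,1], I[1,4]^2, I[2,4].
μ_θ-semistable layers: μ^(1)=17; μ^(2)=1; μ^(3)=-1/3; μ^(4)=-7; μ^(5)=-11

((1, 0, 0, 0); (0, 0, 0, 3); (2, 2, 2, 0); (0, 0, 1, 0); (0, 1, 0, 0))


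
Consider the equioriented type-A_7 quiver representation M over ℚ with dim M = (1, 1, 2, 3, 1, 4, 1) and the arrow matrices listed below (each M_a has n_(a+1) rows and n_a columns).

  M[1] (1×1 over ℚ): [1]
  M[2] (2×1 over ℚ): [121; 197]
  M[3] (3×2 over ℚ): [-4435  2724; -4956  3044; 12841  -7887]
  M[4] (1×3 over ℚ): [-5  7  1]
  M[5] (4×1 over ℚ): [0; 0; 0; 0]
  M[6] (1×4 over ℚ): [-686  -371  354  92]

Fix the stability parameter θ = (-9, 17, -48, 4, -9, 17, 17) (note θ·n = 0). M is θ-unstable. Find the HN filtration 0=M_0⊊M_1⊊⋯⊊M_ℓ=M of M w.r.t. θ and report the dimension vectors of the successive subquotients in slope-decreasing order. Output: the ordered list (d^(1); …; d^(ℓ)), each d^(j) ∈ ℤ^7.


Via rank(M_{q-1}∘⋯∘M_p): M ≅ I[1,5], I[3,4], I[4,4], I[6,6]^3, I[6,7].
μ_θ-semistable layers: μ^(1)=17; μ^(2)=4; μ^(3)=-5/2; μ^(4)=-40/3; μ^(5)=-48

((0, 0, 0, 0, 0, 4, 1); (0, 0, 0, 2, 0, 0, 0); (0, 0, 0, 1, 1, 0, 0); (1, 1, 1, 0, 0, 0, 0); (0, 0, 1, 0, 0, 0, 0))


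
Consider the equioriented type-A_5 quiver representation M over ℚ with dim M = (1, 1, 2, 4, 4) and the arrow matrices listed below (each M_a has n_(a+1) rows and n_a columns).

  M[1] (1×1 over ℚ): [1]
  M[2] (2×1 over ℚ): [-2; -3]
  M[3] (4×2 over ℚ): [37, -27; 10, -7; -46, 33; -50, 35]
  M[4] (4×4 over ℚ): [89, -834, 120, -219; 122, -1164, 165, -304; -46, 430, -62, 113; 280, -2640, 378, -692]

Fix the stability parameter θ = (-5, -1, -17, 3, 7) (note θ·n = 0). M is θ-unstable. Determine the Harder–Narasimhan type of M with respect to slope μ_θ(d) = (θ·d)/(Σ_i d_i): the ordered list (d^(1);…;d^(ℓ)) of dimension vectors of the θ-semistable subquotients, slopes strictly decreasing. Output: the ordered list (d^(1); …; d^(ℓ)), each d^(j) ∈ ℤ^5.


Barcode: M ≅ I[1,5], I[3,5], I[4,4], I[4,5], I[5,5]. HN layers by μ_θ (4 steps, strictly decreasing):
  μ^(1)=7; μ^(2)=3; μ^(3)=-23/3; μ^(4)=-17

((0, 0, 0, 0, 4); (0, 0, 0, 4, 0); (1, 1, 1, 0, 0); (0, 0, 1, 0, 0))


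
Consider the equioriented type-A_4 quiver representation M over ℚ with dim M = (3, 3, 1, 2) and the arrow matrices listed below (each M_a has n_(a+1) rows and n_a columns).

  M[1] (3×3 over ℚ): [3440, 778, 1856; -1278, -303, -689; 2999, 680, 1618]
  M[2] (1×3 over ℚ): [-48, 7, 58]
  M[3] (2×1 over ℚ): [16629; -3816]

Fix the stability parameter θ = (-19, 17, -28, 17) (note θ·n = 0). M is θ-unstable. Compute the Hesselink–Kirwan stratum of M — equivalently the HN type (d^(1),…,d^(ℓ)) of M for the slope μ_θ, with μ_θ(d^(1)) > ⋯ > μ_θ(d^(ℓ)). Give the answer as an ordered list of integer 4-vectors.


Barcode: M ≅ I[1,2]^2, I[1,4], I[4,4]. HN layers by μ_θ (3 steps, strictly decreasing):
  μ^(1)=17; μ^(2)=-11/2; μ^(3)=-19

((0, 2, 0, 2); (0, 1, 1, 0); (3, 0, 0, 0))


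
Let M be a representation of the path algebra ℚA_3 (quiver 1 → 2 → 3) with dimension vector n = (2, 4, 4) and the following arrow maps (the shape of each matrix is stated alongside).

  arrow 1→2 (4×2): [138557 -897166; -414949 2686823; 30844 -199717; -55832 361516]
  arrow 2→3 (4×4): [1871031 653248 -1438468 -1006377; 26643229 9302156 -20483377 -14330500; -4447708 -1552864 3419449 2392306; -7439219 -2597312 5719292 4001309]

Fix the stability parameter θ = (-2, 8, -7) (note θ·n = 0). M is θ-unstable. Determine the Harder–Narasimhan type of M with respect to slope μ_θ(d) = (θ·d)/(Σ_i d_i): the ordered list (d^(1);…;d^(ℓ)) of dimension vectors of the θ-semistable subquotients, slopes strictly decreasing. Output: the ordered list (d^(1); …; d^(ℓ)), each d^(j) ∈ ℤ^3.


Barcode: M ≅ I[1,3]^2, I[2,2], I[2,3], I[3,3]. HN layers by μ_θ (4 steps, strictly decreasing):
  μ^(1)=8; μ^(2)=1/2; μ^(3)=-2; μ^(4)=-7

((0, 1, 0); (0, 3, 3); (2, 0, 0); (0, 0, 1))


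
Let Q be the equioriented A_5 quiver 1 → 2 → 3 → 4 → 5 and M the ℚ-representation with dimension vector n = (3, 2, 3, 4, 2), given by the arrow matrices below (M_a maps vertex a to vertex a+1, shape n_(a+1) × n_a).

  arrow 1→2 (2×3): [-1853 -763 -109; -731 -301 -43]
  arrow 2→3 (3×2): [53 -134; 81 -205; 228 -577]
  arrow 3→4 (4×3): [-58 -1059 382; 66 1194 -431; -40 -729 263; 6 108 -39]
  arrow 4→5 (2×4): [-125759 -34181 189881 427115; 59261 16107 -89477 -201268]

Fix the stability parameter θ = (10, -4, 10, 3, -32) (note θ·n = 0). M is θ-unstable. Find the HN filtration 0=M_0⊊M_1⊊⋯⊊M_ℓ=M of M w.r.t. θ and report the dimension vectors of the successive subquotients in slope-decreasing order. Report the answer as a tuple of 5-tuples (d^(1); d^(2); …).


Barcode: M ≅ I[1,1]^2, I[1,5], I[2,4], I[3,3], I[4,4], I[4,5]. HN layers by μ_θ (6 steps, strictly decreasing):
  μ^(1)=10; μ^(2)=13/2; μ^(3)=3; μ^(4)=-13/5; μ^(5)=-4; μ^(6)=-29/2

((2, 0, 1, 0, 0); (0, 0, 1, 1, 0); (0, 0, 0, 1, 0); (1, 1, 1, 1, 1); (0, 1, 0, 0, 0); (0, 0, 0, 1, 1))


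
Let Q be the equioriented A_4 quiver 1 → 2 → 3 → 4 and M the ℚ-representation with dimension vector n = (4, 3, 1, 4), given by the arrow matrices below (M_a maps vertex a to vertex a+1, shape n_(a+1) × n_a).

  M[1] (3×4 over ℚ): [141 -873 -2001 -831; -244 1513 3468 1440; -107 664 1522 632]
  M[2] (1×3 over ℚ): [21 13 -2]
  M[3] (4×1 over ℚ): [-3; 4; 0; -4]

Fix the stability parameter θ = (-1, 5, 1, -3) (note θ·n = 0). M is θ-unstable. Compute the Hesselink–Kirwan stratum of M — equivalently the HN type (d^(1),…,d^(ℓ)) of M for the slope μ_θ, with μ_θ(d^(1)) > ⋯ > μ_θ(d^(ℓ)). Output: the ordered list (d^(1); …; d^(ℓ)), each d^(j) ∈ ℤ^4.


Interval decomposition of M: I[1,1], I[1,2]^2, I[1,4], I[4,4]^3.
HN type (ℓ=4): μ^(1)=5; μ^(2)=1; μ^(3)=-1; μ^(4)=-3

((0, 2, 0, 0); (0, 1, 1, 1); (4, 0, 0, 0); (0, 0, 0, 3))


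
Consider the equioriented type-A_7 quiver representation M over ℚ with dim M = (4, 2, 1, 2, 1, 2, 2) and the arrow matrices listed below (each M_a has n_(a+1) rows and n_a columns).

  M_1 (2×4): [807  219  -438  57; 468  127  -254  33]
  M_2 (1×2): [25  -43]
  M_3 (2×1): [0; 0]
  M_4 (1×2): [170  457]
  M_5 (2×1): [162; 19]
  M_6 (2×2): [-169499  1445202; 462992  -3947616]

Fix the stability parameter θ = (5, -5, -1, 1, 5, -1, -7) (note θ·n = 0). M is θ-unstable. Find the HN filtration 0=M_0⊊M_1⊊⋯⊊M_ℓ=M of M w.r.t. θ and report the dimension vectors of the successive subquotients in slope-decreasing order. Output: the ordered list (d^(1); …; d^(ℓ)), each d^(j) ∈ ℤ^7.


Via rank(M_{q-1}∘⋯∘M_p): M ≅ I[1,1]^2, I[1,2], I[1,3], I[4,4], I[4,6], I[6,7], I[7,7].
μ_θ-semistable layers: μ^(1)=5; μ^(2)=2; μ^(3)=1; μ^(4)=0; μ^(5)=-1/3; μ^(6)=-4; μ^(7)=-7

((2, 0, 0, 0, 0, 0, 0); (0, 0, 0, 0, 1, 1, 0); (0, 0, 0, 2, 0, 0, 0); (1, 1, 0, 0, 0, 0, 0); (1, 1, 1, 0, 0, 0, 0); (0, 0, 0, 0, 0, 1, 1); (0, 0, 0, 0, 0, 0, 1))


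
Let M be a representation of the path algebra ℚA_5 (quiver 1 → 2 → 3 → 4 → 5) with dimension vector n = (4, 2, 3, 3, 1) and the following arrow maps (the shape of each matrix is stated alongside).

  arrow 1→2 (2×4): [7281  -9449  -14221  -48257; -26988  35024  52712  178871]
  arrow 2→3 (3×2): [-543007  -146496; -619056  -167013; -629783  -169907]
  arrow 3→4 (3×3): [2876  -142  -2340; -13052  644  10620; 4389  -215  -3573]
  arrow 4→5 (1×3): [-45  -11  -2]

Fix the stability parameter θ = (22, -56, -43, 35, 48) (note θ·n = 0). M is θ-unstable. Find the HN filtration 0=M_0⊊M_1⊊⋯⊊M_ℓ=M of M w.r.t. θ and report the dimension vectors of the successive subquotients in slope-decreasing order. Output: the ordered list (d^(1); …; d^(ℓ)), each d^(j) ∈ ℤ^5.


Interval decomposition of M: I[1,1]^2, I[1,3], I[1,5], I[3,4], I[4,4].
HN type (ℓ=5): μ^(1)=48; μ^(2)=35; μ^(3)=22; μ^(4)=-77/3; μ^(5)=-43

((0, 0, 0, 0, 1); (0, 0, 0, 3, 0); (2, 0, 0, 0, 0); (2, 2, 2, 0, 0); (0, 0, 1, 0, 0))


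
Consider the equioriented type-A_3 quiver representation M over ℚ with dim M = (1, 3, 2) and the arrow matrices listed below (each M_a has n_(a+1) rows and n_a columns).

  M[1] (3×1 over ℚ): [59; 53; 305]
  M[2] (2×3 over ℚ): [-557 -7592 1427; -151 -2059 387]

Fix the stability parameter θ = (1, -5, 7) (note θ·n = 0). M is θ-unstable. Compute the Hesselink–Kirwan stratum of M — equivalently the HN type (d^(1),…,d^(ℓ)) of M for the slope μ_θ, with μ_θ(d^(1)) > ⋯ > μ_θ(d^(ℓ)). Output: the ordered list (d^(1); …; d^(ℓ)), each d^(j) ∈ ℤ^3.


Interval decomposition of M: I[1,3], I[2,2], I[2,3].
HN type (ℓ=3): μ^(1)=7; μ^(2)=-2; μ^(3)=-5

((0, 0, 2); (1, 1, 0); (0, 2, 0))


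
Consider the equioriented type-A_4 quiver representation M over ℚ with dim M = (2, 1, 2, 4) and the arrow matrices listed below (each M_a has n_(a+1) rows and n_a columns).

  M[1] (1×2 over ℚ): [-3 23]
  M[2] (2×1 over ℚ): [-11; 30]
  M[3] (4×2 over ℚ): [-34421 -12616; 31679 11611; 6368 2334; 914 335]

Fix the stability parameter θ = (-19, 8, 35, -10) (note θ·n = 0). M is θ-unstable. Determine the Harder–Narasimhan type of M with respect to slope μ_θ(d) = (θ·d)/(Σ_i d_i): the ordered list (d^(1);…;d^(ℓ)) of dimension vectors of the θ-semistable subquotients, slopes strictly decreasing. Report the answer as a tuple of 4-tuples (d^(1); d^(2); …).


Barcode: M ≅ I[1,1], I[1,4], I[3,4], I[4,4]^2. HN layers by μ_θ (4 steps, strictly decreasing):
  μ^(1)=25/2; μ^(2)=8; μ^(3)=-10; μ^(4)=-19

((0, 0, 2, 2); (0, 1, 0, 0); (0, 0, 0, 2); (2, 0, 0, 0))


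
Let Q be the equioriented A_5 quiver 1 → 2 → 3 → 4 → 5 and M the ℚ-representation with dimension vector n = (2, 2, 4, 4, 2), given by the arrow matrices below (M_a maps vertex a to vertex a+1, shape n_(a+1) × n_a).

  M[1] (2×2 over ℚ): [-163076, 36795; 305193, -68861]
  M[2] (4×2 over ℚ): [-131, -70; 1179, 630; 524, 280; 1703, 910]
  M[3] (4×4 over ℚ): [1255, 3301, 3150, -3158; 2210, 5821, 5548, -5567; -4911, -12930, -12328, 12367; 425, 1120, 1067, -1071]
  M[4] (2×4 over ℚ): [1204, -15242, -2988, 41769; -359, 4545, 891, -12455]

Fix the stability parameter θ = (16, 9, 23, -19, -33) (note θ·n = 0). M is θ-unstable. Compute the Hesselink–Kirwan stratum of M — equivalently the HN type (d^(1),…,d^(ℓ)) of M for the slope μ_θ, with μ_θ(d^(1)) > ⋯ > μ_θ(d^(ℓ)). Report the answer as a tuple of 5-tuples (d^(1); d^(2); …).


Via rank(M_{q-1}∘⋯∘M_p): M ≅ I[1,2], I[1,3], I[3,4], I[3,5]^2, I[4,4].
μ_θ-semistable layers: μ^(1)=23; μ^(2)=25/2; μ^(3)=2; μ^(4)=-29/3; μ^(5)=-19

((0, 0, 1, 0, 0); (2, 2, 0, 0, 0); (0, 0, 1, 1, 0); (0, 0, 2, 2, 2); (0, 0, 0, 1, 0))


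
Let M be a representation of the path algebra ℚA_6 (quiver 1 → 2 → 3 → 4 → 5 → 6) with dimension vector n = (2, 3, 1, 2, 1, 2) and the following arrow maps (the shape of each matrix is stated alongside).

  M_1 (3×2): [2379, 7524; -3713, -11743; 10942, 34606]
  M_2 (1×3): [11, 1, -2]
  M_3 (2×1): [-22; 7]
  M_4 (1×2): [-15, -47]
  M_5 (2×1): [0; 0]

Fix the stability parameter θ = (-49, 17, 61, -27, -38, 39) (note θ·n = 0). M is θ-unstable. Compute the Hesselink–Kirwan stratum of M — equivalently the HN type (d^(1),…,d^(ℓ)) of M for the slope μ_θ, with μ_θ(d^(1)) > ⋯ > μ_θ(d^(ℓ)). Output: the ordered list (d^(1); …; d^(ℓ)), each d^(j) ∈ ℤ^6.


Via rank(M_{q-1}∘⋯∘M_p): M ≅ I[1,2], I[1,5], I[2,2], I[4,4], I[6,6]^2.
μ_θ-semistable layers: μ^(1)=39; μ^(2)=17; μ^(3)=13/4; μ^(4)=-27; μ^(5)=-49

((0, 0, 0, 0, 0, 2); (0, 2, 0, 0, 0, 0); (0, 1, 1, 1, 1, 0); (0, 0, 0, 1, 0, 0); (2, 0, 0, 0, 0, 0))


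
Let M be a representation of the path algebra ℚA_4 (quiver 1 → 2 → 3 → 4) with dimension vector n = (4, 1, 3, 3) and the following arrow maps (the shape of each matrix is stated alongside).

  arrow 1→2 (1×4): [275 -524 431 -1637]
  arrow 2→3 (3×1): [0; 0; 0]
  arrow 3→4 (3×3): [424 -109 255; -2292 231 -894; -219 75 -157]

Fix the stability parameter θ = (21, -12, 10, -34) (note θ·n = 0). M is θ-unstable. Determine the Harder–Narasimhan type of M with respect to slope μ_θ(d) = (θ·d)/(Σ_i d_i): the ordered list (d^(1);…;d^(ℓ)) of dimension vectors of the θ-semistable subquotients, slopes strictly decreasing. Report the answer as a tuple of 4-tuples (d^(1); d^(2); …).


Via rank(M_{q-1}∘⋯∘M_p): M ≅ I[1,1]^3, I[1,2], I[3,4]^3.
μ_θ-semistable layers: μ^(1)=21; μ^(2)=9/2; μ^(3)=-12

((3, 0, 0, 0); (1, 1, 0, 0); (0, 0, 3, 3))


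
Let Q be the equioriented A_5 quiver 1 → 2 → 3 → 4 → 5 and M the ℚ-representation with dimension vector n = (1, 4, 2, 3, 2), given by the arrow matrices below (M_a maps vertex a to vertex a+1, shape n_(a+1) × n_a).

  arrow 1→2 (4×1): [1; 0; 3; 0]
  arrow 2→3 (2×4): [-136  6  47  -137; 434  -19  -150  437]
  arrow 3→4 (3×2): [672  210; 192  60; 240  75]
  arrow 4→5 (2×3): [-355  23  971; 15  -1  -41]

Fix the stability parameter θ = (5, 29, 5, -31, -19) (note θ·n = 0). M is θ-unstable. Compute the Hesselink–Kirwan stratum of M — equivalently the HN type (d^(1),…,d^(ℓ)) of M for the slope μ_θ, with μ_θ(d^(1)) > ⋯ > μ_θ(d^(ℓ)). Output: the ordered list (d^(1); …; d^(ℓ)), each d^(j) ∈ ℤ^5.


Via rank(M_{q-1}∘⋯∘M_p): M ≅ I[1,3], I[2,2]^2, I[2,5], I[4,4], I[4,5].
μ_θ-semistable layers: μ^(1)=29; μ^(2)=17; μ^(3)=5; μ^(4)=-4; μ^(5)=-19; μ^(6)=-31

((0, 2, 0, 0, 0); (0, 1, 1, 0, 0); (1, 0, 0, 0, 0); (0, 1, 1, 1, 1); (0, 0, 0, 0, 1); (0, 0, 0, 2, 0))


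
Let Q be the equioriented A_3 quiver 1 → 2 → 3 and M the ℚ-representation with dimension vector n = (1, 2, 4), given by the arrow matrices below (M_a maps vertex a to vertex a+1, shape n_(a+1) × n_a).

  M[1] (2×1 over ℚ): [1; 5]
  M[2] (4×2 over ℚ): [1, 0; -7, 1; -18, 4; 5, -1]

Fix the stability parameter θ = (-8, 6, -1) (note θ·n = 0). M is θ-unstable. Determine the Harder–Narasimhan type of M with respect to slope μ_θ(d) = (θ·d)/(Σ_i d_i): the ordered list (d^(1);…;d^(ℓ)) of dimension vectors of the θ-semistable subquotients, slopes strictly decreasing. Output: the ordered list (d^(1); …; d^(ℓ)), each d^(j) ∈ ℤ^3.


Interval decomposition of M: I[1,3], I[2,3], I[3,3]^2.
HN type (ℓ=3): μ^(1)=5/2; μ^(2)=-1; μ^(3)=-8

((0, 2, 2); (0, 0, 2); (1, 0, 0))


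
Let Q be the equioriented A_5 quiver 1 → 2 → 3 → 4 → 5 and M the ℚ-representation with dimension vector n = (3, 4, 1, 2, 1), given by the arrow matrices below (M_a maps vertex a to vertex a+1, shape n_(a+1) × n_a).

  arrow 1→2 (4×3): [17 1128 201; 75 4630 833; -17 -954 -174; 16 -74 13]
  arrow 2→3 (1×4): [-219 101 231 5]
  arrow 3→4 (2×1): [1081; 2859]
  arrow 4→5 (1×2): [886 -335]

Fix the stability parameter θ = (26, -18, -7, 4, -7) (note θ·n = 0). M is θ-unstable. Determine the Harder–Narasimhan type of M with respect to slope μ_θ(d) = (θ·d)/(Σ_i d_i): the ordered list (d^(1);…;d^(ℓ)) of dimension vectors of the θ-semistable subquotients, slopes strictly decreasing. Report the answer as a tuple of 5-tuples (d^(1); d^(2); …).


Barcode: M ≅ I[1,2]^2, I[1,5], I[2,2], I[4,4]. HN layers by μ_θ (3 steps, strictly decreasing):
  μ^(1)=4; μ^(2)=-2/5; μ^(3)=-18

((2, 2, 0, 1, 0); (1, 1, 1, 1, 1); (0, 1, 0, 0, 0))


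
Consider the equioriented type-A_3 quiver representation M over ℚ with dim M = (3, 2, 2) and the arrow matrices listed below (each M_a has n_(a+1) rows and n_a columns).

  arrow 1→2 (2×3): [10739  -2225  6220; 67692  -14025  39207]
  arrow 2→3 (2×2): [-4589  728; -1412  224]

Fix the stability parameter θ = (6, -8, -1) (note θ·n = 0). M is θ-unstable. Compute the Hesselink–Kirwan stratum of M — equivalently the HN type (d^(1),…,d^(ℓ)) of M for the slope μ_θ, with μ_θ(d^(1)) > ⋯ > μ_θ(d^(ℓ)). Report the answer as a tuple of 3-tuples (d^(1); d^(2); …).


Barcode: M ≅ I[1,1], I[1,2], I[1,3], I[3,3]. HN layers by μ_θ (2 steps, strictly decreasing):
  μ^(1)=6; μ^(2)=-1

((1, 0, 0); (2, 2, 2))


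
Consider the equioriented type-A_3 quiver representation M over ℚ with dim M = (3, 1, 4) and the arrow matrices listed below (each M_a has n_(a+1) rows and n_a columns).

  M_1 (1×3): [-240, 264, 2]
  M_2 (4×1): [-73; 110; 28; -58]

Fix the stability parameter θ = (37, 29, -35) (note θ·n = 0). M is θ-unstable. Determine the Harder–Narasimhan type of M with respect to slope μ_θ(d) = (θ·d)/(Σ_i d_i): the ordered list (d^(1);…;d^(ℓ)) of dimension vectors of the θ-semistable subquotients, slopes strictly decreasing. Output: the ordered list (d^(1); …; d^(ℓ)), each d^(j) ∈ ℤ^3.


Via rank(M_{q-1}∘⋯∘M_p): M ≅ I[1,1]^2, I[1,3], I[3,3]^3.
μ_θ-semistable layers: μ^(1)=37; μ^(2)=31/3; μ^(3)=-35

((2, 0, 0); (1, 1, 1); (0, 0, 3))


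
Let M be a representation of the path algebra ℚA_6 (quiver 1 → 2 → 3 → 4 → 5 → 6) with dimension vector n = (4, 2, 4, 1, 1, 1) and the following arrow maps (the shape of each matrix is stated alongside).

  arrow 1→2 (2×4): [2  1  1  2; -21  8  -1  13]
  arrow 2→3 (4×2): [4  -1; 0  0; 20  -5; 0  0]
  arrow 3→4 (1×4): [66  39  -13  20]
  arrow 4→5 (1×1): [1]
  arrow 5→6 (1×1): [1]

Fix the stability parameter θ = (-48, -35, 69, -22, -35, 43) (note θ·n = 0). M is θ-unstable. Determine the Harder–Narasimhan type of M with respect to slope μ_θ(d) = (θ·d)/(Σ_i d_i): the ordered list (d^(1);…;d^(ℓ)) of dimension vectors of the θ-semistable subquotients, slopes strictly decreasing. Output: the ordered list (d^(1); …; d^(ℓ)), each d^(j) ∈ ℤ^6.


Via rank(M_{q-1}∘⋯∘M_p): M ≅ I[1,1]^2, I[1,2], I[1,6], I[3,3]^3.
μ_θ-semistable layers: μ^(1)=69; μ^(2)=43; μ^(3)=4; μ^(4)=-35; μ^(5)=-48

((0, 0, 3, 0, 0, 0); (0, 0, 0, 0, 0, 1); (0, 0, 1, 1, 1, 0); (0, 2, 0, 0, 0, 0); (4, 0, 0, 0, 0, 0))


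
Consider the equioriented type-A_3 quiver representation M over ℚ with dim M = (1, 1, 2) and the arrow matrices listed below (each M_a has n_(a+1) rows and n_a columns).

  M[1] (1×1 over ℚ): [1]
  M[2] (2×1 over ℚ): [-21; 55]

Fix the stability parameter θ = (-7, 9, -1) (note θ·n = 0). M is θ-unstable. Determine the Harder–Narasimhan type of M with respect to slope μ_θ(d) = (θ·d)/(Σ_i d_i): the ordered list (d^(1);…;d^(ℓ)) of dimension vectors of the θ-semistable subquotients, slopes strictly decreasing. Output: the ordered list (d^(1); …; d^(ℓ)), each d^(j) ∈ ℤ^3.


Interval decomposition of M: I[1,3], I[3,3].
HN type (ℓ=3): μ^(1)=4; μ^(2)=-1; μ^(3)=-7

((0, 1, 1); (0, 0, 1); (1, 0, 0))


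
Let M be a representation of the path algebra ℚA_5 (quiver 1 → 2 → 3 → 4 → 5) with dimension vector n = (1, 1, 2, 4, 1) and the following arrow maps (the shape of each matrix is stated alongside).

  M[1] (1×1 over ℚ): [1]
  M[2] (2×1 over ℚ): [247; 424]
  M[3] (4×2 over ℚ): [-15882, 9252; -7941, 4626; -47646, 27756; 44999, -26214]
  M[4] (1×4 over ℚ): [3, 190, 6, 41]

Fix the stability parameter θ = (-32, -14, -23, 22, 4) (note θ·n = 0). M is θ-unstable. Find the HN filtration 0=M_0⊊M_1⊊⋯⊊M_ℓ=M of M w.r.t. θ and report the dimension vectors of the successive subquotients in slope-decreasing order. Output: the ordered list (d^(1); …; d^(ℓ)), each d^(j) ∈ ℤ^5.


Interval decomposition of M: I[1,5], I[3,3], I[4,4]^3.
HN type (ℓ=5): μ^(1)=22; μ^(2)=13; μ^(3)=-37/2; μ^(4)=-23; μ^(5)=-32

((0, 0, 0, 3, 0); (0, 0, 0, 1, 1); (0, 1, 1, 0, 0); (0, 0, 1, 0, 0); (1, 0, 0, 0, 0))


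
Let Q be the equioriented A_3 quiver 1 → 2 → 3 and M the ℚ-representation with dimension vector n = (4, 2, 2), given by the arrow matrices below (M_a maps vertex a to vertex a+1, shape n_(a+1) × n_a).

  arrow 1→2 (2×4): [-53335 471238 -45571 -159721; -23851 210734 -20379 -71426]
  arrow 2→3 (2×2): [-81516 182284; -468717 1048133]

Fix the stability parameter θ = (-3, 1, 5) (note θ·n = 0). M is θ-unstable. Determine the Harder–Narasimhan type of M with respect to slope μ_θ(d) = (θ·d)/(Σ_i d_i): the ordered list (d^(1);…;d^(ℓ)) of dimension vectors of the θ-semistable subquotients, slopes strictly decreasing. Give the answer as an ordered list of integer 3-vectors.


Interval decomposition of M: I[1,1]^2, I[1,2], I[1,3], I[3,3].
HN type (ℓ=3): μ^(1)=5; μ^(2)=1; μ^(3)=-3

((0, 0, 2); (0, 2, 0); (4, 0, 0))


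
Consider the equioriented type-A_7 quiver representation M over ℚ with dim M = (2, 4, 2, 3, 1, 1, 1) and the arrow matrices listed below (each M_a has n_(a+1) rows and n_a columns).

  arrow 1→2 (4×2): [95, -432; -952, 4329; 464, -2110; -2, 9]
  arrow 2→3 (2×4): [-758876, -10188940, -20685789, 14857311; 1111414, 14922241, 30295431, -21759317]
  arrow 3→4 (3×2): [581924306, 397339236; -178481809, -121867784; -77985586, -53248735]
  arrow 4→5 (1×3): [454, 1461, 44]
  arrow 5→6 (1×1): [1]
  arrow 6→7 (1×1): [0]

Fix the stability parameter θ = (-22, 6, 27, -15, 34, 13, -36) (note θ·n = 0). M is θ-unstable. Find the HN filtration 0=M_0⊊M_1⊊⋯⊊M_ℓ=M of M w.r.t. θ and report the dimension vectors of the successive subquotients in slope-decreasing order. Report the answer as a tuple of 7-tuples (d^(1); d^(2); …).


Interval decomposition of M: I[1,2], I[1,6], I[2,2], I[2,4], I[4,4], I[7,7].
HN type (ℓ=5): μ^(1)=47/2; μ^(2)=6; μ^(3)=-15; μ^(4)=-22; μ^(5)=-36

((0, 0, 0, 0, 1, 1, 0); (0, 4, 2, 2, 0, 0, 0); (0, 0, 0, 1, 0, 0, 0); (2, 0, 0, 0, 0, 0, 0); (0, 0, 0, 0, 0, 0, 1))


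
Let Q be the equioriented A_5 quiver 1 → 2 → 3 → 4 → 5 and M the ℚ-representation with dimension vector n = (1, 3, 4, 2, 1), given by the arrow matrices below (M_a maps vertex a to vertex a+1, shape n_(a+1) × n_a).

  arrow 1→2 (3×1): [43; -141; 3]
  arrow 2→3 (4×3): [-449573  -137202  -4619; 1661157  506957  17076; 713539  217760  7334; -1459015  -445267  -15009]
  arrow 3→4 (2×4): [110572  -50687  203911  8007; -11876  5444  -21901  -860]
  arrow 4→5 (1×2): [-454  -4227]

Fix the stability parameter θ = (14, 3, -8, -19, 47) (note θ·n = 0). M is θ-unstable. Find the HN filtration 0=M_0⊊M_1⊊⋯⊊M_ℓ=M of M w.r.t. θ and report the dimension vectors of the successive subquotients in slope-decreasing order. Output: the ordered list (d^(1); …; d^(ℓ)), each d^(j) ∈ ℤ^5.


Interval decomposition of M: I[1,5], I[2,3], I[2,4], I[3,3].
HN type (ℓ=3): μ^(1)=47; μ^(2)=-5/2; μ^(3)=-8

((0, 0, 0, 0, 1); (1, 2, 2, 1, 0); (0, 1, 2, 1, 0))


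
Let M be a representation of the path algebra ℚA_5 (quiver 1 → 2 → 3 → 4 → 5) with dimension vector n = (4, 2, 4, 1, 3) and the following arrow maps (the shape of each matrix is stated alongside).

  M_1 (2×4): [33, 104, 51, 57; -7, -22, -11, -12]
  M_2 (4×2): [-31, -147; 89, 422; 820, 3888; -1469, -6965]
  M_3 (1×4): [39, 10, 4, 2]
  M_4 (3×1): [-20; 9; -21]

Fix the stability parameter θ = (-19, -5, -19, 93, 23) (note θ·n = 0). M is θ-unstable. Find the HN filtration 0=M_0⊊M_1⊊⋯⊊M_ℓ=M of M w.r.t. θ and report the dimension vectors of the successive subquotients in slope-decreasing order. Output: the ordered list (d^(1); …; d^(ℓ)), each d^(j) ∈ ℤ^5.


Via rank(M_{q-1}∘⋯∘M_p): M ≅ I[1,1]^2, I[1,3], I[1,5], I[3,3]^2, I[5,5]^2.
μ_θ-semistable layers: μ^(1)=58; μ^(2)=23; μ^(3)=-12; μ^(4)=-19

((0, 0, 0, 1, 1); (0, 0, 0, 0, 2); (0, 2, 2, 0, 0); (4, 0, 2, 0, 0))


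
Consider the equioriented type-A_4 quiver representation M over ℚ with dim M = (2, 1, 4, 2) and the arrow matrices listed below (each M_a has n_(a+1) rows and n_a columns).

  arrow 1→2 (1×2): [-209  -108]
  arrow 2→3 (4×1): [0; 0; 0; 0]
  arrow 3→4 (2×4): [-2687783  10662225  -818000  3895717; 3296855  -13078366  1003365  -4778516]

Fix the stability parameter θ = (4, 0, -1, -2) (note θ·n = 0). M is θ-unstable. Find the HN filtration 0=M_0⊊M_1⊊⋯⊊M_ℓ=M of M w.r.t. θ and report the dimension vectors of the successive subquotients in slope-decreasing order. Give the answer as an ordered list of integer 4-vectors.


Interval decomposition of M: I[1,1], I[1,2], I[3,3]^2, I[3,4]^2.
HN type (ℓ=4): μ^(1)=4; μ^(2)=2; μ^(3)=-1; μ^(4)=-3/2

((1, 0, 0, 0); (1, 1, 0, 0); (0, 0, 2, 0); (0, 0, 2, 2))


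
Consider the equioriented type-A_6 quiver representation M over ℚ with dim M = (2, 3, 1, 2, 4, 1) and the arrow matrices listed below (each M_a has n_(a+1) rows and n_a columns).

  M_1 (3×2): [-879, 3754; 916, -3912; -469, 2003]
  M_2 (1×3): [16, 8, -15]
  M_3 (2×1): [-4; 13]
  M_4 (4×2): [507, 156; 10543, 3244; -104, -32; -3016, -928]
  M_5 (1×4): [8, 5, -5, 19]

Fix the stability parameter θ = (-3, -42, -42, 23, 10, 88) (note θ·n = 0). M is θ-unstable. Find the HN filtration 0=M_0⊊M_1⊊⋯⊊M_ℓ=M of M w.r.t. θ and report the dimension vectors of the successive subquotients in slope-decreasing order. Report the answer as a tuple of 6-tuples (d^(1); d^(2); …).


Interval decomposition of M: I[1,2], I[1,4], I[2,2], I[4,6], I[5,5]^3.
HN type (ℓ=7): μ^(1)=88; μ^(2)=23; μ^(3)=33/2; μ^(4)=10; μ^(5)=-45/2; μ^(6)=-29; μ^(7)=-42

((0, 0, 0, 0, 0, 1); (0, 0, 0, 1, 0, 0); (0, 0, 0, 1, 1, 0); (0, 0, 0, 0, 3, 0); (1, 1, 0, 0, 0, 0); (1, 1, 1, 0, 0, 0); (0, 1, 0, 0, 0, 0))
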